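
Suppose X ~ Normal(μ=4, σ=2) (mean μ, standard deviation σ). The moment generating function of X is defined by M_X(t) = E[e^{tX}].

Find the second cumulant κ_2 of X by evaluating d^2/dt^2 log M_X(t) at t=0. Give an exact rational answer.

κ_2 = K^(2)(0) = 4

M_X(t) = e^(2*t^2 + 4*t)
K_X(t) = log M_X(t) = 2*t^2 + 4*t
K^(2)(t) = 4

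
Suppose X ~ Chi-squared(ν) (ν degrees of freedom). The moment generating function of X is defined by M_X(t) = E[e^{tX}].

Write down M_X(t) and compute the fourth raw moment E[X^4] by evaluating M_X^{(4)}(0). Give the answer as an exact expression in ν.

M_X(t) = (1 - 2*t)^(-ν/2)
D^4[M](t) = (ν^4 + 12*ν^3 + 44*ν^2 + 48*ν)/(16*t^4*(1 - 2*t)^(ν/2) - 32*t^3*(1 - 2*t)^(ν/2) + 24*t^2*(1 - 2*t)^(ν/2) - 8*t*(1 - 2*t)^(ν/2) + (1 - 2*t)^(ν/2))

E[X^4] = D^4[M](0) = ν*(ν^3 + 12*ν^2 + 44*ν + 48)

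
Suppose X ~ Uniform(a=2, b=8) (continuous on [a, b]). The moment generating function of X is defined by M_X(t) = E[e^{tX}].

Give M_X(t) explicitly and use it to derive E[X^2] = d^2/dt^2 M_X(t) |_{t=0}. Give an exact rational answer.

E[X^2] = d^2M/dt^2 |_{t=0} = 28

M_X(t) = (e^(8*t) - e^(2*t))/(6*t)
dM/dt = (8*t*e^(8*t) - 2*t*e^(2*t) - e^(8*t) + e^(2*t))/(6*t^2)
d^2M/dt^2 = (32*t^2*e^(8*t) - 2*t^2*e^(2*t) - 8*t*e^(8*t) + 2*t*e^(2*t) + e^(8*t) - e^(2*t))/(3*t^3)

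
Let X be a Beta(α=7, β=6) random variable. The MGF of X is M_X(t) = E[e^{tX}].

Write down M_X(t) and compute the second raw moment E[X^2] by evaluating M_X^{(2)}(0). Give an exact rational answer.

M_X(t) = ₁F₁(7; 13; t)
M′(t) = 7*₁F₁(8; 14; t)/13
M′′(t) = 4*₁F₁(9; 15; t)/13

E[X^2] = M′′(0) = 4/13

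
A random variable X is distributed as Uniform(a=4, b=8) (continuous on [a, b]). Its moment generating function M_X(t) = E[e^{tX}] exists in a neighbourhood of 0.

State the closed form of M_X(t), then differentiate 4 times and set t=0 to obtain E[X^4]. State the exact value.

E[X^4] = M′′′′(0) = 7936/5

M_X(t) = (e^(8*t) - e^(4*t))/(4*t)
M′(t) = (8*t*e^(8*t) - 4*t*e^(4*t) - e^(8*t) + e^(4*t))/(4*t^2)
M′′(t) = (32*t^2*e^(8*t) - 8*t^2*e^(4*t) - 8*t*e^(8*t) + 4*t*e^(4*t) + e^(8*t) - e^(4*t))/(2*t^3)
M′′′(t) = (256*t^3*e^(8*t) - 32*t^3*e^(4*t) - 96*t^2*e^(8*t) + 24*t^2*e^(4*t) + 24*t*e^(8*t) - 12*t*e^(4*t) - 3*e^(8*t) + 3*e^(4*t))/(2*t^4)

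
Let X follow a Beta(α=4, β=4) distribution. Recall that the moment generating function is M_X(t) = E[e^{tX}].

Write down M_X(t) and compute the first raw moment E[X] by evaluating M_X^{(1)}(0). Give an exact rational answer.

M_X(t) = ₁F₁(4; 8; t)
dM/dt = ₁F₁(5; 9; t)/2

E[X] = dM/dt |_{t=0} = 1/2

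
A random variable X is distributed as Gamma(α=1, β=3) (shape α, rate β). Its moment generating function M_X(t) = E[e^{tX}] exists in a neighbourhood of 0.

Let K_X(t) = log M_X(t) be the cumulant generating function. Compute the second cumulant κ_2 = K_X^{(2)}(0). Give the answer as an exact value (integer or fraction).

κ_2 = d^2K/dt^2 |_{t=0} = 1/9

M_X(t) = 3/(3 - t)
K_X(t) = log M_X(t) = -log(3 - t) + log(3)
dK/dt = -1/(t - 3)
d^2K/dt^2 = 1/(t^2 - 6*t + 9)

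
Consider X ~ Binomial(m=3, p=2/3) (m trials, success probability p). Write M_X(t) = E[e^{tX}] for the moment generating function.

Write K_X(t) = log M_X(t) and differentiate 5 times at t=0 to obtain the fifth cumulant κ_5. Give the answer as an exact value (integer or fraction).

κ_5 = D^5[K](0) = 10/27

M_X(t) = (2*e^(t)/3 + 1/3)^3
K_X(t) = log M_X(t) = 3*log(2*e^(t)/3 + 1/3)
D^5[K](t) = (-48*e^(4*t) + 264*e^(3*t) - 132*e^(2*t) + 6*e^(t))/(32*e^(5*t) + 80*e^(4*t) + 80*e^(3*t) + 40*e^(2*t) + 10*e^(t) + 1)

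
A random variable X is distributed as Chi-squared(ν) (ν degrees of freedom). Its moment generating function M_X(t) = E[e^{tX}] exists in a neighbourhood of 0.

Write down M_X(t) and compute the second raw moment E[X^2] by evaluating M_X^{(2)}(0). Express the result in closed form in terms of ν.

E[X^2] = M^(2)(0) = ν*(ν + 2)

M_X(t) = (1 - 2*t)^(-ν/2)
M^(2)(t) = (ν^2 + 2*ν)/(4*t^2*(1 - 2*t)^(ν/2) - 4*t*(1 - 2*t)^(ν/2) + (1 - 2*t)^(ν/2))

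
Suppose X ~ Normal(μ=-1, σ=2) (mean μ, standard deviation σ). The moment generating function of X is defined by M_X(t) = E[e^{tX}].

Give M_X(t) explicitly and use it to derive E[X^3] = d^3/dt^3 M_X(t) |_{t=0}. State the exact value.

E[X^3] = M′′′(0) = -13

M_X(t) = e^(2*t^2 - t)
M′(t) = 4*t*e^(-t)*e^(2*t^2) - e^(-t)*e^(2*t^2)
M′′(t) = (16*t^2*e^(2*t^2) - 8*t*e^(2*t^2) + 5*e^(2*t^2))*e^(-t)
M′′′(t) = (64*t^3*e^(2*t^2) - 48*t^2*e^(2*t^2) + 60*t*e^(2*t^2) - 13*e^(2*t^2))*e^(-t)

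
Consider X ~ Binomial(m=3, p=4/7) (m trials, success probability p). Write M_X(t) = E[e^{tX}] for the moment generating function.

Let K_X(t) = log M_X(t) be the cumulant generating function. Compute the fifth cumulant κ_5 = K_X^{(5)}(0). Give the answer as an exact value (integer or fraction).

M_X(t) = (4*e^(t)/7 + 3/7)^3
K_X(t) = log M_X(t) = 3*log(4*e^(t)/7 + 3/7)
dK/dt = 12*e^(t)/(4*e^(t) + 3)
d^2K/dt^2 = 36*e^(t)/(16*e^(2*t) + 24*e^(t) + 9)
d^3K/dt^3 = (-144*e^(2*t) + 108*e^(t))/(64*e^(3*t) + 144*e^(2*t) + 108*e^(t) + 27)
d^4K/dt^4 = (576*e^(3*t) - 1728*e^(2*t) + 324*e^(t))/(256*e^(4*t) + 768*e^(3*t) + 864*e^(2*t) + 432*e^(t) + 81)
d^5K/dt^5 = (-2304*e^(4*t) + 19008*e^(3*t) - 14256*e^(2*t) + 972*e^(t))/(1024*e^(5*t) + 3840*e^(4*t) + 5760*e^(3*t) + 4320*e^(2*t) + 1620*e^(t) + 243)

κ_5 = d^5K/dt^5 |_{t=0} = 3420/16807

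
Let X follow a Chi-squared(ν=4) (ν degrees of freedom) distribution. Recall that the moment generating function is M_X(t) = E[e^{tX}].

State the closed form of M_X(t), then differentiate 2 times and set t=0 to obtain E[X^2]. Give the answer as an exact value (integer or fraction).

M_X(t) = (1 - 2*t)^(-2)
D^2[M](t) = 24/(16*t^4 - 32*t^3 + 24*t^2 - 8*t + 1)

E[X^2] = D^2[M](0) = 24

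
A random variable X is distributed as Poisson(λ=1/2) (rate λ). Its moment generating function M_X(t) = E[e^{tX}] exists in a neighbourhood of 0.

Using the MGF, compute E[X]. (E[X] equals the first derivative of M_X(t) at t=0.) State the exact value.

M_X(t) = e^(e^(t)/2 - 1/2)
M′(t) = e^(-1/2)*e^(t)*e^(e^(t)/2)/2

E[X] = M′(0) = 1/2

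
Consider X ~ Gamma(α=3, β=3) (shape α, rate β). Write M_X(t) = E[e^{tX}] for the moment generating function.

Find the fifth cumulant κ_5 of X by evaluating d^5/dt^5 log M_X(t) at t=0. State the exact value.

κ_5 = K′′′′′(0) = 8/27

M_X(t) = 27/(3 - t)^3
K_X(t) = log M_X(t) = -3*log(3 - t) + 3*log(3)
K′(t) = -3/(t - 3)
K′′(t) = 3/(t^2 - 6*t + 9)
K′′′(t) = -6/(t^3 - 9*t^2 + 27*t - 27)
K′′′′(t) = 18/(t^4 - 12*t^3 + 54*t^2 - 108*t + 81)
K′′′′′(t) = -72/(t^5 - 15*t^4 + 90*t^3 - 270*t^2 + 405*t - 243)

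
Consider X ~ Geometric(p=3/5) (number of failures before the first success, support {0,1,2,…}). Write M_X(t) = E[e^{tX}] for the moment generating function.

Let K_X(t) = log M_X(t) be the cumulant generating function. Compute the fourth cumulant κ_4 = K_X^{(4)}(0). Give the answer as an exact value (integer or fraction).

κ_4 = K^(4)(0) = 230/27

M_X(t) = 3/(5*(1 - 2*e^(t)/5))
K_X(t) = log M_X(t) = -log(1 - 2*e^(t)/5) - log(5) + log(3)
K^(4)(t) = (40*e^(3*t) + 400*e^(2*t) + 250*e^(t))/(16*e^(4*t) - 160*e^(3*t) + 600*e^(2*t) - 1000*e^(t) + 625)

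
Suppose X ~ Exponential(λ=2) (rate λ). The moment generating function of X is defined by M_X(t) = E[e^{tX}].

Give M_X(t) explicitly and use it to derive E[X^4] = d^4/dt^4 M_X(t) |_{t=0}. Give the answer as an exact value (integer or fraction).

E[X^4] = M′′′′(0) = 3/2

M_X(t) = 2/(2 - t)
M′(t) = 2/(t^2 - 4*t + 4)
M′′(t) = -4/(t^3 - 6*t^2 + 12*t - 8)
M′′′(t) = 12/(t^4 - 8*t^3 + 24*t^2 - 32*t + 16)
M′′′′(t) = -48/(t^5 - 10*t^4 + 40*t^3 - 80*t^2 + 80*t - 32)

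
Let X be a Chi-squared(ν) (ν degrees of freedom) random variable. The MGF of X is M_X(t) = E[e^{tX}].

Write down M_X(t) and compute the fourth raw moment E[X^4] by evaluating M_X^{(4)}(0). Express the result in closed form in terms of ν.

M_X(t) = (1 - 2*t)^(-ν/2)
dM/dt = -ν/(2*t*(1 - 2*t)^(ν/2) - (1 - 2*t)^(ν/2))
d^2M/dt^2 = (ν^2 + 2*ν)/(4*t^2*(1 - 2*t)^(ν/2) - 4*t*(1 - 2*t)^(ν/2) + (1 - 2*t)^(ν/2))
d^3M/dt^3 = (-ν^3 - 6*ν^2 - 8*ν)/(8*t^3*(1 - 2*t)^(ν/2) - 12*t^2*(1 - 2*t)^(ν/2) + 6*t*(1 - 2*t)^(ν/2) - (1 - 2*t)^(ν/2))
d^4M/dt^4 = (ν^4 + 12*ν^3 + 44*ν^2 + 48*ν)/(16*t^4*(1 - 2*t)^(ν/2) - 32*t^3*(1 - 2*t)^(ν/2) + 24*t^2*(1 - 2*t)^(ν/2) - 8*t*(1 - 2*t)^(ν/2) + (1 - 2*t)^(ν/2))

E[X^4] = d^4M/dt^4 |_{t=0} = ν*(ν^3 + 12*ν^2 + 44*ν + 48)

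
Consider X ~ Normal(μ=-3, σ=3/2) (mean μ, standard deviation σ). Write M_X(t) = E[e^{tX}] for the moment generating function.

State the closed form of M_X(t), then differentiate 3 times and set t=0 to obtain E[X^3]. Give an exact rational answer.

E[X^3] = d^3M/dt^3 |_{t=0} = -189/4

M_X(t) = e^(9*t^2/8 - 3*t)
dM/dt = 9*t*e^(-3*t)*e^(9*t^2/8)/4 - 3*e^(-3*t)*e^(9*t^2/8)
d^2M/dt^2 = (81*t^2*e^(9*t^2/8) - 216*t*e^(9*t^2/8) + 180*e^(9*t^2/8))*e^(-3*t)/16
d^3M/dt^3 = (729*t^3*e^(9*t^2/8) - 2916*t^2*e^(9*t^2/8) + 4860*t*e^(9*t^2/8) - 3024*e^(9*t^2/8))*e^(-3*t)/64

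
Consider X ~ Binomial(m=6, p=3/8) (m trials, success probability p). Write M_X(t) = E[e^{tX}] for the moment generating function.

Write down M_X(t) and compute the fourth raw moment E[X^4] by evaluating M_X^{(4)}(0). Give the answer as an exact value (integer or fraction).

E[X^4] = d^4M/dt^4 |_{t=0} = 39357/512

M_X(t) = (3*e^(t)/8 + 5/8)^6
dM/dt = 2187*e^(6*t)/131072 + 18225*e^(5*t)/131072 + 30375*e^(4*t)/65536 + 50625*e^(3*t)/65536 + 84375*e^(2*t)/131072 + 28125*e^(t)/131072
d^2M/dt^2 = 6561*e^(6*t)/65536 + 91125*e^(5*t)/131072 + 30375*e^(4*t)/16384 + 151875*e^(3*t)/65536 + 84375*e^(2*t)/65536 + 28125*e^(t)/131072
d^3M/dt^3 = 19683*e^(6*t)/32768 + 455625*e^(5*t)/131072 + 30375*e^(4*t)/4096 + 455625*e^(3*t)/65536 + 84375*e^(2*t)/32768 + 28125*e^(t)/131072
d^4M/dt^4 = 59049*e^(6*t)/16384 + 2278125*e^(5*t)/131072 + 30375*e^(4*t)/1024 + 1366875*e^(3*t)/65536 + 84375*e^(2*t)/16384 + 28125*e^(t)/131072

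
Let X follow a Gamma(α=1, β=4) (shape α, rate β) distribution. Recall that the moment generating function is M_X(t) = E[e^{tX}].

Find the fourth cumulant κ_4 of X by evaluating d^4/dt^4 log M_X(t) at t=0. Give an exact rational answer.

κ_4 = d^4K/dt^4 |_{t=0} = 3/128

M_X(t) = 4/(4 - t)
K_X(t) = log M_X(t) = -log(4 - t) + 2*log(2)
dK/dt = -1/(t - 4)
d^2K/dt^2 = 1/(t^2 - 8*t + 16)
d^3K/dt^3 = -2/(t^3 - 12*t^2 + 48*t - 64)
d^4K/dt^4 = 6/(t^4 - 16*t^3 + 96*t^2 - 256*t + 256)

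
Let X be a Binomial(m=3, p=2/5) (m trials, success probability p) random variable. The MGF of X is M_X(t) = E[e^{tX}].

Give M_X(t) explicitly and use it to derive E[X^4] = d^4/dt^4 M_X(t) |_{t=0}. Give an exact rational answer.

M_X(t) = (2*e^(t)/5 + 3/5)^3
dM/dt = 24*e^(3*t)/125 + 72*e^(2*t)/125 + 54*e^(t)/125
d^2M/dt^2 = 72*e^(3*t)/125 + 144*e^(2*t)/125 + 54*e^(t)/125
d^3M/dt^3 = 216*e^(3*t)/125 + 288*e^(2*t)/125 + 54*e^(t)/125
d^4M/dt^4 = 648*e^(3*t)/125 + 576*e^(2*t)/125 + 54*e^(t)/125

E[X^4] = d^4M/dt^4 |_{t=0} = 1278/125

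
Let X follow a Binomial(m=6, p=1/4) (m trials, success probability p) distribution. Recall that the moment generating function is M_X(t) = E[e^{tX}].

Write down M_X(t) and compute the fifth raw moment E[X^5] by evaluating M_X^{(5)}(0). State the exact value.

E[X^5] = d^5M/dt^5 |_{t=0} = 5841/64

M_X(t) = (e^(t)/4 + 3/4)^6
dM/dt = 3*e^(6*t)/2048 + 45*e^(5*t)/2048 + 135*e^(4*t)/1024 + 405*e^(3*t)/1024 + 1215*e^(2*t)/2048 + 729*e^(t)/2048
d^2M/dt^2 = 9*e^(6*t)/1024 + 225*e^(5*t)/2048 + 135*e^(4*t)/256 + 1215*e^(3*t)/1024 + 1215*e^(2*t)/1024 + 729*e^(t)/2048
d^3M/dt^3 = 27*e^(6*t)/512 + 1125*e^(5*t)/2048 + 135*e^(4*t)/64 + 3645*e^(3*t)/1024 + 1215*e^(2*t)/512 + 729*e^(t)/2048
d^4M/dt^4 = 81*e^(6*t)/256 + 5625*e^(5*t)/2048 + 135*e^(4*t)/16 + 10935*e^(3*t)/1024 + 1215*e^(2*t)/256 + 729*e^(t)/2048
d^5M/dt^5 = 243*e^(6*t)/128 + 28125*e^(5*t)/2048 + 135*e^(4*t)/4 + 32805*e^(3*t)/1024 + 1215*e^(2*t)/128 + 729*e^(t)/2048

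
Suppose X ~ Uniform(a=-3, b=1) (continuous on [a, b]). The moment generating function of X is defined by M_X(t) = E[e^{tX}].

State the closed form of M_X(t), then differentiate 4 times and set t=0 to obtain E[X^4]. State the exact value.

E[X^4] = d^4M/dt^4 |_{t=0} = 61/5

M_X(t) = (e^(t) - e^(-3*t))/(4*t)
dM/dt = (t*e^(4*t) + 3*t - e^(4*t) + 1)*e^(-3*t)/(4*t^2)
d^2M/dt^2 = (t^2*e^(4*t) - 9*t^2 - 2*t*e^(4*t) - 6*t + 2*e^(4*t) - 2)*e^(-3*t)/(4*t^3)
d^3M/dt^3 = (t^3*e^(4*t) + 27*t^3 - 3*t^2*e^(4*t) + 27*t^2 + 6*t*e^(4*t) + 18*t - 6*e^(4*t) + 6)*e^(-3*t)/(4*t^4)
d^4M/dt^4 = (t^4*e^(4*t) - 81*t^4 - 4*t^3*e^(4*t) - 108*t^3 + 12*t^2*e^(4*t) - 108*t^2 - 24*t*e^(4*t) - 72*t + 24*e^(4*t) - 24)*e^(-3*t)/(4*t^5)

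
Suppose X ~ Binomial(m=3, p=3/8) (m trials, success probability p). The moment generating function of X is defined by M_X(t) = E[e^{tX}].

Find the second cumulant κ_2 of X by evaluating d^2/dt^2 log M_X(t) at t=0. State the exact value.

M_X(t) = (3*e^(t)/8 + 5/8)^3
K_X(t) = log M_X(t) = 3*log(3*e^(t)/8 + 5/8)
K^(2)(t) = 45*e^(t)/(9*e^(2*t) + 30*e^(t) + 25)

κ_2 = K^(2)(0) = 45/64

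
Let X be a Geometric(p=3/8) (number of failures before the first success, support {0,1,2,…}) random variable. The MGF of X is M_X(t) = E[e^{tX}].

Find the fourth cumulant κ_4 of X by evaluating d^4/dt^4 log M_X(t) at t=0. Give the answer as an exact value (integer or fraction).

κ_4 = K^(4)(0) = 3320/27

M_X(t) = 3/(8*(1 - 5*e^(t)/8))
K_X(t) = log M_X(t) = -log(1 - 5*e^(t)/8) - 3*log(2) + log(3)
K^(4)(t) = (1000*e^(3*t) + 6400*e^(2*t) + 2560*e^(t))/(625*e^(4*t) - 4000*e^(3*t) + 9600*e^(2*t) - 10240*e^(t) + 4096)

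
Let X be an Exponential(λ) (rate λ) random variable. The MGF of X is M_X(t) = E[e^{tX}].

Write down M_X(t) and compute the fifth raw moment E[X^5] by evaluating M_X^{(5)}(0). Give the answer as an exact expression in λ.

M_X(t) = λ/(λ - t)
D^5[M](t) = 120*λ/(λ^6 - 6*λ^5*t + 15*λ^4*t^2 - 20*λ^3*t^3 + 15*λ^2*t^4 - 6*λ*t^5 + t^6)

E[X^5] = D^5[M](0) = 120/λ^5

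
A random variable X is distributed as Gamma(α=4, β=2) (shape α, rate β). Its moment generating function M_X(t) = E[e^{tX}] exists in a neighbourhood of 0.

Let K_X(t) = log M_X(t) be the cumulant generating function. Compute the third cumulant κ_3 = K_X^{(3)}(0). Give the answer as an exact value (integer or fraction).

M_X(t) = 16/(2 - t)^4
K_X(t) = log M_X(t) = -4*log(2 - t) + 4*log(2)
D^3[K](t) = -8/(t^3 - 6*t^2 + 12*t - 8)

κ_3 = D^3[K](0) = 1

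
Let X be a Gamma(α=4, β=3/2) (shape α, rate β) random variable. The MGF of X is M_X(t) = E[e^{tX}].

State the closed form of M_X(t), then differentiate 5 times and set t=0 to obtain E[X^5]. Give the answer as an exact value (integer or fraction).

E[X^5] = M^(5)(0) = 71680/81

M_X(t) = 81/(16*(3/2 - t)^4)
M^(5)(t) = -17418240/(512*t^9 - 6912*t^8 + 41472*t^7 - 145152*t^6 + 326592*t^5 - 489888*t^4 + 489888*t^3 - 314928*t^2 + 118098*t - 19683)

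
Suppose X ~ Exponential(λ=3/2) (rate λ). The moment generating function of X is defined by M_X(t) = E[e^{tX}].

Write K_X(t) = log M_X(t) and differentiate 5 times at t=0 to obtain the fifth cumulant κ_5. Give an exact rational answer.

κ_5 = d^5K/dt^5 |_{t=0} = 256/81

M_X(t) = 3/(2*(3/2 - t))
K_X(t) = log M_X(t) = -log(3/2 - t) - log(2) + log(3)
dK/dt = -2/(2*t - 3)
d^2K/dt^2 = 4/(4*t^2 - 12*t + 9)
d^3K/dt^3 = -16/(8*t^3 - 36*t^2 + 54*t - 27)
d^4K/dt^4 = 96/(16*t^4 - 96*t^3 + 216*t^2 - 216*t + 81)
d^5K/dt^5 = -768/(32*t^5 - 240*t^4 + 720*t^3 - 1080*t^2 + 810*t - 243)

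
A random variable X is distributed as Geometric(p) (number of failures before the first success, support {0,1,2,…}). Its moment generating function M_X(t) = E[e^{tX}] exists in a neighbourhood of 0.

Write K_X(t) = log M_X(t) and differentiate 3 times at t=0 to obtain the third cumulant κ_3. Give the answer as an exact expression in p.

M_X(t) = p/(-(1 - p)*e^(t) + 1)
K_X(t) = log M_X(t) = log(p) - log(-(1 - p)*e^(t) + 1)

κ_3 = D^3[K](0) = (p^2 - 3*p + 2)/p^3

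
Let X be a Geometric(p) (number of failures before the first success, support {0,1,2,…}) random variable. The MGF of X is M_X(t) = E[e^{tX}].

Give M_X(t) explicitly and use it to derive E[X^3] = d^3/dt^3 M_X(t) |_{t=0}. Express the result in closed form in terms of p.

E[X^3] = D^3[M](0) = -1 + 7/p - 12/p^2 + 6/p^3

M_X(t) = p/(-(1 - p)*e^(t) + 1)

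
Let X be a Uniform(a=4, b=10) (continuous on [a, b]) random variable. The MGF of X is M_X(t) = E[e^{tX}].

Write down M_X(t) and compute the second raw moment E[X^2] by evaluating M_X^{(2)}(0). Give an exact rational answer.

E[X^2] = D^2[M](0) = 52

M_X(t) = (e^(10*t) - e^(4*t))/(6*t)
D^2[M](t) = (50*t^2*e^(10*t) - 8*t^2*e^(4*t) - 10*t*e^(10*t) + 4*t*e^(4*t) + e^(10*t) - e^(4*t))/(3*t^3)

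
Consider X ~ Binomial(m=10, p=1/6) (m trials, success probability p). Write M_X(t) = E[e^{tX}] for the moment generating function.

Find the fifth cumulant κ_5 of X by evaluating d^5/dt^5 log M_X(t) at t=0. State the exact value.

κ_5 = K^(5)(0) = -50/81

M_X(t) = (e^(t)/6 + 5/6)^10
K_X(t) = log M_X(t) = 10*log(e^(t)/6 + 5/6)
K^(5)(t) = (-50*e^(4*t) + 2750*e^(3*t) - 13750*e^(2*t) + 6250*e^(t))/(e^(5*t) + 25*e^(4*t) + 250*e^(3*t) + 1250*e^(2*t) + 3125*e^(t) + 3125)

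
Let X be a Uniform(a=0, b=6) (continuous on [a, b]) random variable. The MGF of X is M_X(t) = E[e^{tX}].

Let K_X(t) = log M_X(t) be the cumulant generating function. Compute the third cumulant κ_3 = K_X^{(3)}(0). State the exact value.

κ_3 = d^3K/dt^3 |_{t=0} = 0

M_X(t) = (e^(6*t) - 1)/(6*t)
K_X(t) = log M_X(t) = -log(t) + log(e^(6*t) - 1) - log(6)
dK/dt = (6*t*e^(6*t) - e^(6*t) + 1)/(t*e^(6*t) - t)
d^2K/dt^2 = (-36*t^2*e^(6*t) + e^(12*t) - 2*e^(6*t) + 1)/(t^2*e^(12*t) - 2*t^2*e^(6*t) + t^2)
d^3K/dt^3 = (216*t^3*e^(12*t) + 216*t^3*e^(6*t) - 2*e^(18*t) + 6*e^(12*t) - 6*e^(6*t) + 2)/(t^3*e^(18*t) - 3*t^3*e^(12*t) + 3*t^3*e^(6*t) - t^3)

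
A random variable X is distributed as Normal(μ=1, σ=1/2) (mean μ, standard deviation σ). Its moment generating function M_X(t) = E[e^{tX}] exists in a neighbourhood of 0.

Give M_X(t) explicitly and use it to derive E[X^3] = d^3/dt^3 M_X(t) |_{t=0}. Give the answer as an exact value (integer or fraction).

E[X^3] = D^3[M](0) = 7/4

M_X(t) = e^(t^2/8 + t)
D^3[M](t) = t^3*e^(t)*e^(t^2/8)/64 + 3*t^2*e^(t)*e^(t^2/8)/16 + 15*t*e^(t)*e^(t^2/8)/16 + 7*e^(t)*e^(t^2/8)/4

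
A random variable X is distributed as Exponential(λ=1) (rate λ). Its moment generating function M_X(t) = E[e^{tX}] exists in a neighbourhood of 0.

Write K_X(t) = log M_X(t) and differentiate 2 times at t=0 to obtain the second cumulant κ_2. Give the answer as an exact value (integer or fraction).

M_X(t) = 1/(1 - t)
K_X(t) = log M_X(t) = -log(1 - t)
K′(t) = -1/(t - 1)
K′′(t) = 1/(t^2 - 2*t + 1)

κ_2 = K′′(0) = 1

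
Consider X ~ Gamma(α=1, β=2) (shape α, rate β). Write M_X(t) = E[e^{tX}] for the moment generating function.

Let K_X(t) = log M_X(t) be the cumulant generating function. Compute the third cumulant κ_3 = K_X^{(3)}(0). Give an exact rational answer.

κ_3 = D^3[K](0) = 1/4

M_X(t) = 2/(2 - t)
K_X(t) = log M_X(t) = -log(2 - t) + log(2)
D^3[K](t) = -2/(t^3 - 6*t^2 + 12*t - 8)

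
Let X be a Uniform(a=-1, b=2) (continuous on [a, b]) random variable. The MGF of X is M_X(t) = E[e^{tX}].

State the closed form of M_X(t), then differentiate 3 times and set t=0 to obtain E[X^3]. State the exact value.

E[X^3] = M^(3)(0) = 5/4

M_X(t) = (e^(2*t) - e^(-t))/(3*t)
M^(3)(t) = (8*t^3*e^(3*t) + t^3 - 12*t^2*e^(3*t) + 3*t^2 + 12*t*e^(3*t) + 6*t - 6*e^(3*t) + 6)*e^(-t)/(3*t^4)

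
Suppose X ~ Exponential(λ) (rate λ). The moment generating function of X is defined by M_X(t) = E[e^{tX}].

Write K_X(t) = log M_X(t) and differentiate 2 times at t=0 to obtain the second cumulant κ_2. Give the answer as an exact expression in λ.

M_X(t) = λ/(λ - t)
K_X(t) = log M_X(t) = log(λ) - log(λ - t)
D^2[K](t) = 1/(λ^2 - 2*λ*t + t^2)

κ_2 = D^2[K](0) = λ^(-2)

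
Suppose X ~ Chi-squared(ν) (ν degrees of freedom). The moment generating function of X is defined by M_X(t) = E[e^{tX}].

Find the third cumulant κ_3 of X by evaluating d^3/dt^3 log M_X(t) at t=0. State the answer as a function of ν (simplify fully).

M_X(t) = (1 - 2*t)^(-ν/2)
K_X(t) = log M_X(t) = -ν*log(1 - 2*t)/2
D^3[K](t) = -8*ν/(8*t^3 - 12*t^2 + 6*t - 1)

κ_3 = D^3[K](0) = 8*ν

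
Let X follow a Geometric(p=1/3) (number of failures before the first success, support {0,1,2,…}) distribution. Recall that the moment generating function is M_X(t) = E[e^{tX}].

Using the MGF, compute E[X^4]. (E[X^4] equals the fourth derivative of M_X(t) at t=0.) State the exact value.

M_X(t) = 1/(3*(1 - 2*e^(t)/3))
D^4[M](t) = (-16*e^(4*t) - 264*e^(3*t) - 396*e^(2*t) - 54*e^(t))/(32*e^(5*t) - 240*e^(4*t) + 720*e^(3*t) - 1080*e^(2*t) + 810*e^(t) - 243)

E[X^4] = D^4[M](0) = 730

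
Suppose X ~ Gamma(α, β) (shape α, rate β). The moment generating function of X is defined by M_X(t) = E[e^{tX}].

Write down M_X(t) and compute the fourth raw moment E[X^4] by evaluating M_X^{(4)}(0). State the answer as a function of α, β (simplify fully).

M_X(t) = (β/(β - t))^α
M′(t) = -α*β^α*(1/(β - t))^α/(-β + t)
M′′(t) = (α^2*β^α*(1/(β - t))^α + α*β^α*(1/(β - t))^α)/(β^2 - 2*β*t + t^2)
M′′′(t) = (-α^3*β^α*(1/(β - t))^α - 3*α^2*β^α*(1/(β - t))^α - 2*α*β^α*(1/(β - t))^α)/(-β^3 + 3*β^2*t - 3*β*t^2 + t^3)
M′′′′(t) = (α^4*β^α*(1/(β - t))^α + 6*α^3*β^α*(1/(β - t))^α + 11*α^2*β^α*(1/(β - t))^α + 6*α*β^α*(1/(β - t))^α)/(β^4 - 4*β^3*t + 6*β^2*t^2 - 4*β*t^3 + t^4)

E[X^4] = M′′′′(0) = α*(α^3 + 6*α^2 + 11*α + 6)/β^4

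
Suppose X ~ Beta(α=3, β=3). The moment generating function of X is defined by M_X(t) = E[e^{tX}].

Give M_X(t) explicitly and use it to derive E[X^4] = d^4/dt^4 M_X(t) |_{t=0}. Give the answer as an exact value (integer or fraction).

M_X(t) = ₁F₁(3; 6; t)
M^(4)(t) = 5*₁F₁(7; 10; t)/42

E[X^4] = M^(4)(0) = 5/42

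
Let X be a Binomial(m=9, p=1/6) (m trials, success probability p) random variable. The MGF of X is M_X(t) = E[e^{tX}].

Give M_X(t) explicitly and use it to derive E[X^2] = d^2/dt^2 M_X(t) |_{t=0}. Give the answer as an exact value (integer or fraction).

M_X(t) = (e^(t)/6 + 5/6)^9

E[X^2] = M′′(0) = 7/2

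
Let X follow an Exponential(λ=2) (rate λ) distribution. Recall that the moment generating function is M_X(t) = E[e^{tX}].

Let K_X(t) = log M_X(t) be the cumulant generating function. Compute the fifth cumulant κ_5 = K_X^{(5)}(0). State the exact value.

M_X(t) = 2/(2 - t)
K_X(t) = log M_X(t) = -log(2 - t) + log(2)
K′(t) = -1/(t - 2)
K′′(t) = 1/(t^2 - 4*t + 4)
K′′′(t) = -2/(t^3 - 6*t^2 + 12*t - 8)
K′′′′(t) = 6/(t^4 - 8*t^3 + 24*t^2 - 32*t + 16)
K′′′′′(t) = -24/(t^5 - 10*t^4 + 40*t^3 - 80*t^2 + 80*t - 32)

κ_5 = K′′′′′(0) = 3/4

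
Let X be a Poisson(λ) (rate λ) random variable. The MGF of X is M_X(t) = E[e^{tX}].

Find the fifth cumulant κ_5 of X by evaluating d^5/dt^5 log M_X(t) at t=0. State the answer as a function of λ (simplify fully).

κ_5 = d^5K/dt^5 |_{t=0} = λ

M_X(t) = e^(λ*(e^(t) - 1))
K_X(t) = log M_X(t) = λ*(e^(t) - 1)
dK/dt = λ*e^(t)
d^2K/dt^2 = λ*e^(t)
d^3K/dt^3 = λ*e^(t)
d^4K/dt^4 = λ*e^(t)
d^5K/dt^5 = λ*e^(t)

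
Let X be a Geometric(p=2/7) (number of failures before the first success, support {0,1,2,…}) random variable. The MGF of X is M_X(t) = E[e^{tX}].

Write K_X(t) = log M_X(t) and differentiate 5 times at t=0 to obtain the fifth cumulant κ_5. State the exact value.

κ_5 = d^5K/dt^5 |_{t=0} = 5565

M_X(t) = 2/(7*(1 - 5*e^(t)/7))
K_X(t) = log M_X(t) = -log(1 - 5*e^(t)/7) - log(7) + log(2)
dK/dt = -5*e^(t)/(5*e^(t) - 7)
d^2K/dt^2 = 35*e^(t)/(25*e^(2*t) - 70*e^(t) + 49)
d^3K/dt^3 = (-175*e^(2*t) - 245*e^(t))/(125*e^(3*t) - 525*e^(2*t) + 735*e^(t) - 343)
d^4K/dt^4 = (875*e^(3*t) + 4900*e^(2*t) + 1715*e^(t))/(625*e^(4*t) - 3500*e^(3*t) + 7350*e^(2*t) - 6860*e^(t) + 2401)
d^5K/dt^5 = (-4375*e^(4*t) - 67375*e^(3*t) - 94325*e^(2*t) - 12005*e^(t))/(3125*e^(5*t) - 21875*e^(4*t) + 61250*e^(3*t) - 85750*e^(2*t) + 60025*e^(t) - 16807)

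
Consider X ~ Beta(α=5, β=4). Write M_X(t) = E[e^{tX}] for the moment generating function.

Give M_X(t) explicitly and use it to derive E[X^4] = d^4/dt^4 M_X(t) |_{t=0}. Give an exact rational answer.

E[X^4] = d^4M/dt^4 |_{t=0} = 14/99

M_X(t) = ₁F₁(5; 9; t)
dM/dt = 5*₁F₁(6; 10; t)/9
d^2M/dt^2 = ₁F₁(7; 11; t)/3
d^3M/dt^3 = 7*₁F₁(8; 12; t)/33
d^4M/dt^4 = 14*₁F₁(9; 13; t)/99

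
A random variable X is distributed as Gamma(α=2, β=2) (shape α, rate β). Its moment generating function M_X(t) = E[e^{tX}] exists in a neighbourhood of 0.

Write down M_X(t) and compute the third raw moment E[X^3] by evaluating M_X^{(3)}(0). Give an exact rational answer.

E[X^3] = M^(3)(0) = 3

M_X(t) = 4/(2 - t)^2
M^(3)(t) = -96/(t^5 - 10*t^4 + 40*t^3 - 80*t^2 + 80*t - 32)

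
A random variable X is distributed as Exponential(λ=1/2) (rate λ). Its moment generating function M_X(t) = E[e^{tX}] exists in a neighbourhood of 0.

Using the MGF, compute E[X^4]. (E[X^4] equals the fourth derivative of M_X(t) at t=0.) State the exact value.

E[X^4] = M′′′′(0) = 384

M_X(t) = 1/(2*(1/2 - t))
M′(t) = 2/(4*t^2 - 4*t + 1)
M′′(t) = -8/(8*t^3 - 12*t^2 + 6*t - 1)
M′′′(t) = 48/(16*t^4 - 32*t^3 + 24*t^2 - 8*t + 1)
M′′′′(t) = -384/(32*t^5 - 80*t^4 + 80*t^3 - 40*t^2 + 10*t - 1)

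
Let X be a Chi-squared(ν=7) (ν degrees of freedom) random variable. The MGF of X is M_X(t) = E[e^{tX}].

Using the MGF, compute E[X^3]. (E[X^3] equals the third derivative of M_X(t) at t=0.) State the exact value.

E[X^3] = M′′′(0) = 693

M_X(t) = (1 - 2*t)^(-7/2)
M′(t) = 7/(16*t^4*√(1 - 2*t) - 32*t^3*√(1 - 2*t) + 24*t^2*√(1 - 2*t) - 8*t*√(1 - 2*t) + √(1 - 2*t))
M′′(t) = -63/(32*t^5*√(1 - 2*t) - 80*t^4*√(1 - 2*t) + 80*t^3*√(1 - 2*t) - 40*t^2*√(1 - 2*t) + 10*t*√(1 - 2*t) - √(1 - 2*t))
M′′′(t) = 693/(64*t^6*√(1 - 2*t) - 192*t^5*√(1 - 2*t) + 240*t^4*√(1 - 2*t) - 160*t^3*√(1 - 2*t) + 60*t^2*√(1 - 2*t) - 12*t*√(1 - 2*t) + √(1 - 2*t))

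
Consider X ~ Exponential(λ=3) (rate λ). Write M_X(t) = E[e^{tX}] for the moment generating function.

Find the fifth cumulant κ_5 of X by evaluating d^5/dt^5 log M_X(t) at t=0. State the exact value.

M_X(t) = 3/(3 - t)
K_X(t) = log M_X(t) = -log(3 - t) + log(3)
K^(5)(t) = -24/(t^5 - 15*t^4 + 90*t^3 - 270*t^2 + 405*t - 243)

κ_5 = K^(5)(0) = 8/81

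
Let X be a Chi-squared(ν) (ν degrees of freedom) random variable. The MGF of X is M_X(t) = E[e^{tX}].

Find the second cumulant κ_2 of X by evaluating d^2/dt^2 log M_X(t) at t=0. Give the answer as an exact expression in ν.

M_X(t) = (1 - 2*t)^(-ν/2)
K_X(t) = log M_X(t) = -ν*log(1 - 2*t)/2
D^2[K](t) = 2*ν/(4*t^2 - 4*t + 1)

κ_2 = D^2[K](0) = 2*ν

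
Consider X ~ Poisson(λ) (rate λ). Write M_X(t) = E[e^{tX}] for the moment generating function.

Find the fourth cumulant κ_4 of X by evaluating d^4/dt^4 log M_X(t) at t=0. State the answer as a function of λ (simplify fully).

κ_4 = K′′′′(0) = λ

M_X(t) = e^(λ*(e^(t) - 1))
K_X(t) = log M_X(t) = λ*(e^(t) - 1)
K′(t) = λ*e^(t)
K′′(t) = λ*e^(t)
K′′′(t) = λ*e^(t)
K′′′′(t) = λ*e^(t)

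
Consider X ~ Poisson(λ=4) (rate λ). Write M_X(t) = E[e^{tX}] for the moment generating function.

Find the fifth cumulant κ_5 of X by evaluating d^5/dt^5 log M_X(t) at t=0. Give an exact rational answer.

M_X(t) = e^(4*e^(t) - 4)
K_X(t) = log M_X(t) = 4*e^(t) - 4
K′(t) = 4*e^(t)
K′′(t) = 4*e^(t)
K′′′(t) = 4*e^(t)
K′′′′(t) = 4*e^(t)
K′′′′′(t) = 4*e^(t)

κ_5 = K′′′′′(0) = 4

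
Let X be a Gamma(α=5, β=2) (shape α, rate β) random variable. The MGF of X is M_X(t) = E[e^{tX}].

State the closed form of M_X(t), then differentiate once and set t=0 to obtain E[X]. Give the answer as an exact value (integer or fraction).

M_X(t) = 32/(2 - t)^5
D[M](t) = 160/(t^6 - 12*t^5 + 60*t^4 - 160*t^3 + 240*t^2 - 192*t + 64)

E[X] = D[M](0) = 5/2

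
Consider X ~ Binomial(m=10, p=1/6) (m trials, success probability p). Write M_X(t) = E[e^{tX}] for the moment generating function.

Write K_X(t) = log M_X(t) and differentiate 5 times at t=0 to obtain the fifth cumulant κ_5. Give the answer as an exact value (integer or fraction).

M_X(t) = (e^(t)/6 + 5/6)^10
K_X(t) = log M_X(t) = 10*log(e^(t)/6 + 5/6)
D^5[K](t) = (-50*e^(4*t) + 2750*e^(3*t) - 13750*e^(2*t) + 6250*e^(t))/(e^(5*t) + 25*e^(4*t) + 250*e^(3*t) + 1250*e^(2*t) + 3125*e^(t) + 3125)

κ_5 = D^5[K](0) = -50/81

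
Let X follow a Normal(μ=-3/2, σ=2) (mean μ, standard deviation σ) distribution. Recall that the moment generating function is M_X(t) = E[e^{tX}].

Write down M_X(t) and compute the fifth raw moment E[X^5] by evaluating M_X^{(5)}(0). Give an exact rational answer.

M_X(t) = e^(2*t^2 - 3*t/2)
dM/dt = 4*t*e^(-3*t/2)*e^(2*t^2) - 3*e^(-3*t/2)*e^(2*t^2)/2
d^2M/dt^2 = (64*t^2*e^(2*t^2) - 48*t*e^(2*t^2) + 25*e^(2*t^2))*e^(-3*t/2)/4
d^3M/dt^3 = (512*t^3*e^(2*t^2) - 576*t^2*e^(2*t^2) + 600*t*e^(2*t^2) - 171*e^(2*t^2))*e^(-3*t/2)/8
d^4M/dt^4 = (4096*t^4*e^(2*t^2) - 6144*t^3*e^(2*t^2) + 9600*t^2*e^(2*t^2) - 5472*t*e^(2*t^2) + 1713*e^(2*t^2))*e^(-3*t/2)/16
d^5M/dt^5 = (32768*t^5*e^(2*t^2) - 61440*t^4*e^(2*t^2) + 128000*t^3*e^(2*t^2) - 109440*t^2*e^(2*t^2) + 68520*t*e^(2*t^2) - 16083*e^(2*t^2))*e^(-3*t/2)/32

E[X^5] = d^5M/dt^5 |_{t=0} = -16083/32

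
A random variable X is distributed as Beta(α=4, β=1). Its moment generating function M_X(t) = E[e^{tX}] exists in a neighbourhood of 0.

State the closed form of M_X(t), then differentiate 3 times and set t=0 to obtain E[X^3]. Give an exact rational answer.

E[X^3] = M′′′(0) = 4/7

M_X(t) = ₁F₁(4; 5; t)
M′(t) = 4*₁F₁(5; 6; t)/5
M′′(t) = 2*₁F₁(6; 7; t)/3
M′′′(t) = 4*₁F₁(7; 8; t)/7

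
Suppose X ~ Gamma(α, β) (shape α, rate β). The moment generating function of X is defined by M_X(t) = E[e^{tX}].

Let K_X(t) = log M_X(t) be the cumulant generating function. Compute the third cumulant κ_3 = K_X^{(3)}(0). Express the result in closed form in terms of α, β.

κ_3 = K^(3)(0) = 2*α/β^3

M_X(t) = (β/(β - t))^α
K_X(t) = log M_X(t) = α*(log(β) - log(β - t))
K^(3)(t) = -2*α/(-β^3 + 3*β^2*t - 3*β*t^2 + t^3)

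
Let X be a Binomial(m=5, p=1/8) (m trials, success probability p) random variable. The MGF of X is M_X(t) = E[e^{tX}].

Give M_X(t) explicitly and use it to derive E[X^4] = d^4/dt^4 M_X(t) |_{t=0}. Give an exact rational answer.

E[X^4] = M^(4)(0) = 1815/512

M_X(t) = (e^(t)/8 + 7/8)^5
M^(4)(t) = 625*e^(5*t)/32768 + 35*e^(4*t)/128 + 19845*e^(3*t)/16384 + 1715*e^(2*t)/1024 + 12005*e^(t)/32768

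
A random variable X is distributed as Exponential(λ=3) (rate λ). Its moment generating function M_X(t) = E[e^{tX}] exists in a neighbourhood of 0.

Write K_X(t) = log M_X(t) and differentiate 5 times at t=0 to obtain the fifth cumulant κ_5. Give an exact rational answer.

M_X(t) = 3/(3 - t)
K_X(t) = log M_X(t) = -log(3 - t) + log(3)
D^5[K](t) = -24/(t^5 - 15*t^4 + 90*t^3 - 270*t^2 + 405*t - 243)

κ_5 = D^5[K](0) = 8/81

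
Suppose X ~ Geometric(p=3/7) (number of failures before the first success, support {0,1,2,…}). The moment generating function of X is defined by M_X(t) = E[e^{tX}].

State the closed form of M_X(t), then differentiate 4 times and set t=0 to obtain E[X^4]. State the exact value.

E[X^4] = M′′′′(0) = 5060/27

M_X(t) = 3/(7*(1 - 4*e^(t)/7))
M′(t) = 12*e^(t)/(16*e^(2*t) - 56*e^(t) + 49)
M′′(t) = (-48*e^(2*t) - 84*e^(t))/(64*e^(3*t) - 336*e^(2*t) + 588*e^(t) - 343)
M′′′(t) = (192*e^(3*t) + 1344*e^(2*t) + 588*e^(t))/(256*e^(4*t) - 1792*e^(3*t) + 4704*e^(2*t) - 5488*e^(t) + 2401)
M′′′′(t) = (-768*e^(4*t) - 14784*e^(3*t) - 25872*e^(2*t) - 4116*e^(t))/(1024*e^(5*t) - 8960*e^(4*t) + 31360*e^(3*t) - 54880*e^(2*t) + 48020*e^(t) - 16807)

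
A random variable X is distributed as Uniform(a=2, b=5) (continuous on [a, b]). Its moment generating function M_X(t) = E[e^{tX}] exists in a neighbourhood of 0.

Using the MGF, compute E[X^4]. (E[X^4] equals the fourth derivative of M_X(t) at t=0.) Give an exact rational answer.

E[X^4] = M′′′′(0) = 1031/5

M_X(t) = (e^(5*t) - e^(2*t))/(3*t)
M′(t) = (5*t*e^(5*t) - 2*t*e^(2*t) - e^(5*t) + e^(2*t))/(3*t^2)
M′′(t) = (25*t^2*e^(5*t) - 4*t^2*e^(2*t) - 10*t*e^(5*t) + 4*t*e^(2*t) + 2*e^(5*t) - 2*e^(2*t))/(3*t^3)
M′′′(t) = (125*t^3*e^(5*t) - 8*t^3*e^(2*t) - 75*t^2*e^(5*t) + 12*t^2*e^(2*t) + 30*t*e^(5*t) - 12*t*e^(2*t) - 6*e^(5*t) + 6*e^(2*t))/(3*t^4)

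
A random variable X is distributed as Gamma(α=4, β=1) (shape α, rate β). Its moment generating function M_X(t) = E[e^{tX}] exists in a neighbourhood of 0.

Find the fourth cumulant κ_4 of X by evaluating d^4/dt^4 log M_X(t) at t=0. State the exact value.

M_X(t) = (1 - t)^(-4)
K_X(t) = log M_X(t) = -4*log(1 - t)
K^(4)(t) = 24/(t^4 - 4*t^3 + 6*t^2 - 4*t + 1)

κ_4 = K^(4)(0) = 24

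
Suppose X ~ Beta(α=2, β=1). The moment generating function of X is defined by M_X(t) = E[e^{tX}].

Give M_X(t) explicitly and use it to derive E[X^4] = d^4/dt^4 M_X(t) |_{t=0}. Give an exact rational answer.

M_X(t) = ₁F₁(2; 3; t)
M^(4)(t) = ₁F₁(6; 7; t)/3

E[X^4] = M^(4)(0) = 1/3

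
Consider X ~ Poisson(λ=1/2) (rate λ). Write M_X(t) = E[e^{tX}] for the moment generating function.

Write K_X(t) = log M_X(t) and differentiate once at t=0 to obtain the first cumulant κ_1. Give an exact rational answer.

M_X(t) = e^(e^(t)/2 - 1/2)
K_X(t) = log M_X(t) = e^(t)/2 - 1/2
D[K](t) = e^(t)/2

κ_1 = D[K](0) = 1/2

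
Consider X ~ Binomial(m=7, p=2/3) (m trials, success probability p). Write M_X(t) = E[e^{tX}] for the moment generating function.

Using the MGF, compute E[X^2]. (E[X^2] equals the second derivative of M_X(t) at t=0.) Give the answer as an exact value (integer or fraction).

M_X(t) = (2*e^(t)/3 + 1/3)^7
dM/dt = 896*e^(7*t)/2187 + 896*e^(6*t)/729 + 1120*e^(5*t)/729 + 2240*e^(4*t)/2187 + 280*e^(3*t)/729 + 56*e^(2*t)/729 + 14*e^(t)/2187
d^2M/dt^2 = 6272*e^(7*t)/2187 + 1792*e^(6*t)/243 + 5600*e^(5*t)/729 + 8960*e^(4*t)/2187 + 280*e^(3*t)/243 + 112*e^(2*t)/729 + 14*e^(t)/2187

E[X^2] = d^2M/dt^2 |_{t=0} = 70/3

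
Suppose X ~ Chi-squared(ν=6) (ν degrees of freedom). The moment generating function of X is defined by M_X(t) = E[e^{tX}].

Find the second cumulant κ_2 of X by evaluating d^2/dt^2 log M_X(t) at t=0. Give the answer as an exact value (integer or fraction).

M_X(t) = (1 - 2*t)^(-3)
K_X(t) = log M_X(t) = -3*log(1 - 2*t)
dK/dt = -6/(2*t - 1)
d^2K/dt^2 = 12/(4*t^2 - 4*t + 1)

κ_2 = d^2K/dt^2 |_{t=0} = 12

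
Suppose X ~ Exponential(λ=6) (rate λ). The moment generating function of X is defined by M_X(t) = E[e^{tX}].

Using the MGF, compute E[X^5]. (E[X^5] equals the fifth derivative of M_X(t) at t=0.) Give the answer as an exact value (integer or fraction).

E[X^5] = D^5[M](0) = 5/324

M_X(t) = 6/(6 - t)
D^5[M](t) = 720/(t^6 - 36*t^5 + 540*t^4 - 4320*t^3 + 19440*t^2 - 46656*t + 46656)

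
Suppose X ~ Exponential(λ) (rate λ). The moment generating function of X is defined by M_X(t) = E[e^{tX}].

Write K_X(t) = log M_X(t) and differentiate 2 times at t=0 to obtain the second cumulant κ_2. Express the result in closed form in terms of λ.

κ_2 = K^(2)(0) = λ^(-2)

M_X(t) = λ/(λ - t)
K_X(t) = log M_X(t) = log(λ) - log(λ - t)
K^(2)(t) = 1/(λ^2 - 2*λ*t + t^2)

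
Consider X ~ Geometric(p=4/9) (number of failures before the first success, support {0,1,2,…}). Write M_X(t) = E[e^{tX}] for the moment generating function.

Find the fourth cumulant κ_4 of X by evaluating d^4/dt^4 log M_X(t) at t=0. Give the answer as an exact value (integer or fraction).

M_X(t) = 4/(9*(1 - 5*e^(t)/9))
K_X(t) = log M_X(t) = -log(1 - 5*e^(t)/9) - 2*log(3) + 2*log(2)
D^4[K](t) = (1125*e^(3*t) + 8100*e^(2*t) + 3645*e^(t))/(625*e^(4*t) - 4500*e^(3*t) + 12150*e^(2*t) - 14580*e^(t) + 6561)

κ_4 = D^4[K](0) = 6435/128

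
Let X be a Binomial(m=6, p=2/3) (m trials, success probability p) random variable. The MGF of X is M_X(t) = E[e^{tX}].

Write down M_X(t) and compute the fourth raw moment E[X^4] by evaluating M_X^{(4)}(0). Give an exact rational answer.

M_X(t) = (2*e^(t)/3 + 1/3)^6
D^4[M](t) = 1024*e^(6*t)/9 + 40000*e^(5*t)/243 + 20480*e^(4*t)/243 + 160*e^(3*t)/9 + 320*e^(2*t)/243 + 4*e^(t)/243

E[X^4] = D^4[M](0) = 3436/9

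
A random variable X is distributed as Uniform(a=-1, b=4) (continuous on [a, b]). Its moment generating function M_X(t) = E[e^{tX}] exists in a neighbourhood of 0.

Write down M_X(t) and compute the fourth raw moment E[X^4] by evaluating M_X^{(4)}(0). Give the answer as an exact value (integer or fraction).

E[X^4] = M′′′′(0) = 41

M_X(t) = (e^(4*t) - e^(-t))/(5*t)
M′(t) = (4*t*e^(5*t) + t - e^(5*t) + 1)*e^(-t)/(5*t^2)
M′′(t) = (16*t^2*e^(5*t) - t^2 - 8*t*e^(5*t) - 2*t + 2*e^(5*t) - 2)*e^(-t)/(5*t^3)
M′′′(t) = (64*t^3*e^(5*t) + t^3 - 48*t^2*e^(5*t) + 3*t^2 + 24*t*e^(5*t) + 6*t - 6*e^(5*t) + 6)*e^(-t)/(5*t^4)
M′′′′(t) = (256*t^4*e^(5*t) - t^4 - 256*t^3*e^(5*t) - 4*t^3 + 192*t^2*e^(5*t) - 12*t^2 - 96*t*e^(5*t) - 24*t + 24*e^(5*t) - 24)*e^(-t)/(5*t^5)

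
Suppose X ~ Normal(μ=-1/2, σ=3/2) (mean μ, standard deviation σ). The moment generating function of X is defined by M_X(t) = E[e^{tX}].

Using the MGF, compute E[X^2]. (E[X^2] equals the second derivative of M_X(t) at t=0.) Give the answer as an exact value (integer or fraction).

M_X(t) = e^(9*t^2/8 - t/2)
D^2[M](t) = (81*t^2*e^(9*t^2/8) - 36*t*e^(9*t^2/8) + 40*e^(9*t^2/8))*e^(-t/2)/16

E[X^2] = D^2[M](0) = 5/2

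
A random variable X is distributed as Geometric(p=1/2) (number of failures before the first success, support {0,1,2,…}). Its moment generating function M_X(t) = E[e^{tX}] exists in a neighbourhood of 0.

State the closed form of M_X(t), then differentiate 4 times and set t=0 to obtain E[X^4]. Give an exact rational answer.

M_X(t) = 1/(2*(1 - e^(t)/2))
M′(t) = e^(t)/(e^(2*t) - 4*e^(t) + 4)
M′′(t) = (-e^(2*t) - 2*e^(t))/(e^(3*t) - 6*e^(2*t) + 12*e^(t) - 8)
M′′′(t) = (e^(3*t) + 8*e^(2*t) + 4*e^(t))/(e^(4*t) - 8*e^(3*t) + 24*e^(2*t) - 32*e^(t) + 16)
M′′′′(t) = (-e^(4*t) - 22*e^(3*t) - 44*e^(2*t) - 8*e^(t))/(e^(5*t) - 10*e^(4*t) + 40*e^(3*t) - 80*e^(2*t) + 80*e^(t) - 32)

E[X^4] = M′′′′(0) = 75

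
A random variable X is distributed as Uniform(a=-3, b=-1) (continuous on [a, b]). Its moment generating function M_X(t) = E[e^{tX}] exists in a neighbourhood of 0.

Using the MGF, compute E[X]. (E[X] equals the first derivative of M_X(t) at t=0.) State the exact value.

E[X] = M′(0) = -2

M_X(t) = (e^(-t) - e^(-3*t))/(2*t)
M′(t) = (-t*e^(2*t) + 3*t - e^(2*t) + 1)*e^(-3*t)/(2*t^2)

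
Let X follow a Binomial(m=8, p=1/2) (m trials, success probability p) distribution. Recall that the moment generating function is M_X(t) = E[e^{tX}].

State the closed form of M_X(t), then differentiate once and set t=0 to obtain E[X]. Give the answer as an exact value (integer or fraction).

M_X(t) = (e^(t)/2 + 1/2)^8
M^(1)(t) = e^(8*t)/32 + 7*e^(7*t)/32 + 21*e^(6*t)/32 + 35*e^(5*t)/32 + 35*e^(4*t)/32 + 21*e^(3*t)/32 + 7*e^(2*t)/32 + e^(t)/32

E[X] = M^(1)(0) = 4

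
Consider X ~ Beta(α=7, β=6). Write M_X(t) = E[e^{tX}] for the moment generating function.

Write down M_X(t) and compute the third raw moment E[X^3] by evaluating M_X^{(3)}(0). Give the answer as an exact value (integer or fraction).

M_X(t) = ₁F₁(7; 13; t)
D^3[M](t) = 12*₁F₁(10; 16; t)/65

E[X^3] = D^3[M](0) = 12/65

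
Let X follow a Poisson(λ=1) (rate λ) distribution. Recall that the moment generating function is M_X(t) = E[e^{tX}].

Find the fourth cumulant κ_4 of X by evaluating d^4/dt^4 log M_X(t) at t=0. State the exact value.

M_X(t) = e^(e^(t) - 1)
K_X(t) = log M_X(t) = e^(t) - 1
D^4[K](t) = e^(t)

κ_4 = D^4[K](0) = 1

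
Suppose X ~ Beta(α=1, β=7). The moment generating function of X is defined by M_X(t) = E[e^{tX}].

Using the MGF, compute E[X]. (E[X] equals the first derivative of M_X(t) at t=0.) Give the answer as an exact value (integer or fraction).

E[X] = M^(1)(0) = 1/8

M_X(t) = ₁F₁(1; 8; t)
M^(1)(t) = ₁F₁(2; 9; t)/8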